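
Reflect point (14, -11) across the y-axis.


Reflection across y-axis: (x, y) -> (-x, y)
(14, -11) -> (-14, -11)

(-14, -11)


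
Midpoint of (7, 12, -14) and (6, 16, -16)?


Midpoint = ((7+6)/2, (12+16)/2, (-14+-16)/2) = (6.5, 14, -15)

(6.5, 14, -15)


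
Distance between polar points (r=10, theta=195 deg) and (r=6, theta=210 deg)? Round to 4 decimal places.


d = sqrt(r1^2 + r2^2 - 2*r1*r2*cos(t2-t1))
d = sqrt(10^2 + 6^2 - 2*10*6*cos(210-195)) = 4.4821

4.4821


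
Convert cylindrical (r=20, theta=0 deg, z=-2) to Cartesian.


x = 20 * cos(0) = 20
y = 20 * sin(0) = 0
z = -2

(20, 0, -2)


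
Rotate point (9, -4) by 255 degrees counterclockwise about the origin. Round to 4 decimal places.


x' = 9*cos(255) - -4*sin(255) = -6.1931
y' = 9*sin(255) + -4*cos(255) = -7.6581

(-6.1931, -7.6581)


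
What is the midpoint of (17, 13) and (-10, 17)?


Midpoint = ((17+-10)/2, (13+17)/2) = (3.5, 15)

(3.5, 15)


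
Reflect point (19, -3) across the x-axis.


Reflection across x-axis: (x, y) -> (x, -y)
(19, -3) -> (19, 3)

(19, 3)


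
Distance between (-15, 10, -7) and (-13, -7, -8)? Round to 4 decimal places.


d = sqrt((-13--15)^2 + (-7-10)^2 + (-8--7)^2) = 17.1464

17.1464


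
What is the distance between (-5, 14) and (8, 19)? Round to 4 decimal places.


d = sqrt((8--5)^2 + (19-14)^2) = 13.9284

13.9284


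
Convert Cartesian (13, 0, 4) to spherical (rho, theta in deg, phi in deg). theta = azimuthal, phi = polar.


rho = sqrt(13^2 + 0^2 + 4^2) = 13.6015
theta = atan2(0, 13) = 0 deg
phi = acos(4/13.6015) = 72.8973 deg

rho = 13.6015, theta = 0 deg, phi = 72.8973 deg


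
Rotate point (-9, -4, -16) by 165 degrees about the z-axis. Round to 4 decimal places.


x' = -9*cos(165) - -4*sin(165) = 9.7286
y' = -9*sin(165) + -4*cos(165) = 1.5343
z' = -16

(9.7286, 1.5343, -16)


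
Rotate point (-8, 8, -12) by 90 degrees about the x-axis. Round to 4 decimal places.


x' = -8
y' = 8*cos(90) - -12*sin(90) = 12
z' = 8*sin(90) + -12*cos(90) = 8

(-8, 12, 8)


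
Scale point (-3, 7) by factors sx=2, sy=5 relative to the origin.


Scaling: (x*sx, y*sy) = (-3*2, 7*5) = (-6, 35)

(-6, 35)


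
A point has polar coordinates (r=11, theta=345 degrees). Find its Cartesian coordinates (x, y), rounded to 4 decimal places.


x = 11 * cos(345) = 10.6252
y = 11 * sin(345) = -2.847

(10.6252, -2.847)


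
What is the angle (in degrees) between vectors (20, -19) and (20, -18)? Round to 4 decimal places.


dot = 20*20 + -19*-18 = 742
|u| = 27.5862, |v| = 26.9072
cos(angle) = 0.9996
angle = 1.544 degrees

1.544 degrees


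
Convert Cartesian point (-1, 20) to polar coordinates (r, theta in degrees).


r = sqrt((-1)^2 + 20^2) = 20.025
theta = atan2(20, -1) = 92.8624 degrees

r = 20.025, theta = 92.8624 degrees


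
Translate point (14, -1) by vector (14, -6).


Translation: (x+dx, y+dy) = (14+14, -1+-6) = (28, -7)

(28, -7)


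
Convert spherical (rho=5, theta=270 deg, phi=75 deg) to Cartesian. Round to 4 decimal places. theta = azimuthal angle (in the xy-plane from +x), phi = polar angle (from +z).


x = 5 * sin(75) * cos(270) = 0
y = 5 * sin(75) * sin(270) = -4.8296
z = 5 * cos(75) = 1.2941

(0, -4.8296, 1.2941)


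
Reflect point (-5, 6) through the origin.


Reflection through origin: (x, y) -> (-x, -y)
(-5, 6) -> (5, -6)

(5, -6)


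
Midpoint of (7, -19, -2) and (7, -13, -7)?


Midpoint = ((7+7)/2, (-19+-13)/2, (-2+-7)/2) = (7, -16, -4.5)

(7, -16, -4.5)


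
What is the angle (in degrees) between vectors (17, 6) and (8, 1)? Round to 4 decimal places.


dot = 17*8 + 6*1 = 142
|u| = 18.0278, |v| = 8.0623
cos(angle) = 0.977
angle = 12.315 degrees

12.315 degrees


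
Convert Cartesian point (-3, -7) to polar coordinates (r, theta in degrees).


r = sqrt((-3)^2 + (-7)^2) = 7.6158
theta = atan2(-7, -3) = 246.8014 degrees

r = 7.6158, theta = 246.8014 degrees


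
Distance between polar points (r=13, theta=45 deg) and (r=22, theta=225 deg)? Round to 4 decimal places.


d = sqrt(r1^2 + r2^2 - 2*r1*r2*cos(t2-t1))
d = sqrt(13^2 + 22^2 - 2*13*22*cos(225-45)) = 35

35


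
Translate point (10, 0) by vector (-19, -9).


Translation: (x+dx, y+dy) = (10+-19, 0+-9) = (-9, -9)

(-9, -9)


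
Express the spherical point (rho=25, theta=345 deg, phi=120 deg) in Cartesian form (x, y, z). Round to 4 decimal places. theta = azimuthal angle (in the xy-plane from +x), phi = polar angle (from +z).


x = 25 * sin(120) * cos(345) = 20.9129
y = 25 * sin(120) * sin(345) = -5.6036
z = 25 * cos(120) = -12.5

(20.9129, -5.6036, -12.5)


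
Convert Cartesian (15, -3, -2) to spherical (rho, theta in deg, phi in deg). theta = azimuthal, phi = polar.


rho = sqrt(15^2 + (-3)^2 + (-2)^2) = 15.4272
theta = atan2(-3, 15) = 348.6901 deg
phi = acos(-2/15.4272) = 97.4488 deg

rho = 15.4272, theta = 348.6901 deg, phi = 97.4488 deg


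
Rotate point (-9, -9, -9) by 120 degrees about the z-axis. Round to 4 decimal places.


x' = -9*cos(120) - -9*sin(120) = 12.2942
y' = -9*sin(120) + -9*cos(120) = -3.2942
z' = -9

(12.2942, -3.2942, -9)


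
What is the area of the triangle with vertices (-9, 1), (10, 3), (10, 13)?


Area = |x1(y2-y3) + x2(y3-y1) + x3(y1-y2)| / 2
= |-9*(3-13) + 10*(13-1) + 10*(1-3)| / 2
= 95

95


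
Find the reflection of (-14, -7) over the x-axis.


Reflection across x-axis: (x, y) -> (x, -y)
(-14, -7) -> (-14, 7)

(-14, 7)


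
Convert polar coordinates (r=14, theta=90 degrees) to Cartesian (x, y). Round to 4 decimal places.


x = 14 * cos(90) = 0
y = 14 * sin(90) = 14

(0, 14)


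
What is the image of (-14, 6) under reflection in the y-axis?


Reflection across y-axis: (x, y) -> (-x, y)
(-14, 6) -> (14, 6)

(14, 6)


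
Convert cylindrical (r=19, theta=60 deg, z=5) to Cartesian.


x = 19 * cos(60) = 9.5
y = 19 * sin(60) = 16.4545
z = 5

(9.5, 16.4545, 5)


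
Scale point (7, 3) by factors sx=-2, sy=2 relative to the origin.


Scaling: (x*sx, y*sy) = (7*-2, 3*2) = (-14, 6)

(-14, 6)


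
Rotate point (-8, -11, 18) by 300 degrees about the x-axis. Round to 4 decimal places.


x' = -8
y' = -11*cos(300) - 18*sin(300) = 10.0885
z' = -11*sin(300) + 18*cos(300) = 18.5263

(-8, 10.0885, 18.5263)


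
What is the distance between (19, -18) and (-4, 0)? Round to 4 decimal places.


d = sqrt((-4-19)^2 + (0--18)^2) = 29.2062

29.2062


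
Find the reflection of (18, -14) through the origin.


Reflection through origin: (x, y) -> (-x, -y)
(18, -14) -> (-18, 14)

(-18, 14)


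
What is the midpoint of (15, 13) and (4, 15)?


Midpoint = ((15+4)/2, (13+15)/2) = (9.5, 14)

(9.5, 14)


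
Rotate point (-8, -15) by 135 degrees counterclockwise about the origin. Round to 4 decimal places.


x' = -8*cos(135) - -15*sin(135) = 16.2635
y' = -8*sin(135) + -15*cos(135) = 4.9497

(16.2635, 4.9497)


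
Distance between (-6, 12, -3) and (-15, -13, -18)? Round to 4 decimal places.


d = sqrt((-15--6)^2 + (-13-12)^2 + (-18--3)^2) = 30.5123

30.5123


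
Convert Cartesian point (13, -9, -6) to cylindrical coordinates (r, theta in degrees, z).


r = sqrt(13^2 + (-9)^2) = 15.8114
theta = atan2(-9, 13) = 325.3048 deg
z = -6

r = 15.8114, theta = 325.3048 deg, z = -6


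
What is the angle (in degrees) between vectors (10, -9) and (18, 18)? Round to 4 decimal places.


dot = 10*18 + -9*18 = 18
|u| = 13.4536, |v| = 25.4558
cos(angle) = 0.0526
angle = 86.9872 degrees

86.9872 degrees


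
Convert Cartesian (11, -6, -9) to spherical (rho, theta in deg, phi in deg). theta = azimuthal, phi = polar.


rho = sqrt(11^2 + (-6)^2 + (-9)^2) = 15.4272
theta = atan2(-6, 11) = 331.3895 deg
phi = acos(-9/15.4272) = 125.6889 deg

rho = 15.4272, theta = 331.3895 deg, phi = 125.6889 deg


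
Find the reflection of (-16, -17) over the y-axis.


Reflection across y-axis: (x, y) -> (-x, y)
(-16, -17) -> (16, -17)

(16, -17)


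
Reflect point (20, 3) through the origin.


Reflection through origin: (x, y) -> (-x, -y)
(20, 3) -> (-20, -3)

(-20, -3)


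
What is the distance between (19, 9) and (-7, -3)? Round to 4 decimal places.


d = sqrt((-7-19)^2 + (-3-9)^2) = 28.6356

28.6356


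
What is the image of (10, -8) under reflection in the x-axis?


Reflection across x-axis: (x, y) -> (x, -y)
(10, -8) -> (10, 8)

(10, 8)


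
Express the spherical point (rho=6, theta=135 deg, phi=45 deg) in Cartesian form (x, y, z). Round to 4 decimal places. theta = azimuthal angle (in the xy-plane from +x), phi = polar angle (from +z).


x = 6 * sin(45) * cos(135) = -3
y = 6 * sin(45) * sin(135) = 3
z = 6 * cos(45) = 4.2426

(-3, 3, 4.2426)


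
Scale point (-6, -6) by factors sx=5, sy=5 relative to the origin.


Scaling: (x*sx, y*sy) = (-6*5, -6*5) = (-30, -30)

(-30, -30)


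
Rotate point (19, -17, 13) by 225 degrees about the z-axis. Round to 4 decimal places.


x' = 19*cos(225) - -17*sin(225) = -25.4558
y' = 19*sin(225) + -17*cos(225) = -1.4142
z' = 13

(-25.4558, -1.4142, 13)


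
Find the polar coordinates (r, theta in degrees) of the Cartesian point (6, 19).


r = sqrt(6^2 + 19^2) = 19.9249
theta = atan2(19, 6) = 72.4744 degrees

r = 19.9249, theta = 72.4744 degrees


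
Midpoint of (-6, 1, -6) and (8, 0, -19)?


Midpoint = ((-6+8)/2, (1+0)/2, (-6+-19)/2) = (1, 0.5, -12.5)

(1, 0.5, -12.5)


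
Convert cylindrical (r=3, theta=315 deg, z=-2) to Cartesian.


x = 3 * cos(315) = 2.1213
y = 3 * sin(315) = -2.1213
z = -2

(2.1213, -2.1213, -2)


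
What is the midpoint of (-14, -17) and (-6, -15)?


Midpoint = ((-14+-6)/2, (-17+-15)/2) = (-10, -16)

(-10, -16)


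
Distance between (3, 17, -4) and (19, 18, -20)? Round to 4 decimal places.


d = sqrt((19-3)^2 + (18-17)^2 + (-20--4)^2) = 22.6495

22.6495


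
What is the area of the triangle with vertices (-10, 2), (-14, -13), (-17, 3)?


Area = |x1(y2-y3) + x2(y3-y1) + x3(y1-y2)| / 2
= |-10*(-13-3) + -14*(3-2) + -17*(2--13)| / 2
= 54.5

54.5


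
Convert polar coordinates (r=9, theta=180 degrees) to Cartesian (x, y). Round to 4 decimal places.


x = 9 * cos(180) = -9
y = 9 * sin(180) = 0

(-9, 0)


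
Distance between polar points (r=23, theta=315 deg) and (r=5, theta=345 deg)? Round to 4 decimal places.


d = sqrt(r1^2 + r2^2 - 2*r1*r2*cos(t2-t1))
d = sqrt(23^2 + 5^2 - 2*23*5*cos(345-315)) = 18.8365

18.8365


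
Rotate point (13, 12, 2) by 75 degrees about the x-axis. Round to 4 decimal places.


x' = 13
y' = 12*cos(75) - 2*sin(75) = 1.174
z' = 12*sin(75) + 2*cos(75) = 12.1087

(13, 1.174, 12.1087)


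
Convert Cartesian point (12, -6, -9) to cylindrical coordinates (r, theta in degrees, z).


r = sqrt(12^2 + (-6)^2) = 13.4164
theta = atan2(-6, 12) = 333.4349 deg
z = -9

r = 13.4164, theta = 333.4349 deg, z = -9


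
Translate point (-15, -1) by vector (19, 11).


Translation: (x+dx, y+dy) = (-15+19, -1+11) = (4, 10)

(4, 10)


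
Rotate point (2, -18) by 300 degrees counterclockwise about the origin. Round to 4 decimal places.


x' = 2*cos(300) - -18*sin(300) = -14.5885
y' = 2*sin(300) + -18*cos(300) = -10.7321

(-14.5885, -10.7321)


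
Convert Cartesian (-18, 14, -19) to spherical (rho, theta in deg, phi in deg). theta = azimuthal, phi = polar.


rho = sqrt((-18)^2 + 14^2 + (-19)^2) = 29.6816
theta = atan2(14, -18) = 142.125 deg
phi = acos(-19/29.6816) = 129.8012 deg

rho = 29.6816, theta = 142.125 deg, phi = 129.8012 deg


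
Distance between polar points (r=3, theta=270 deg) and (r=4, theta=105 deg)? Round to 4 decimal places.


d = sqrt(r1^2 + r2^2 - 2*r1*r2*cos(t2-t1))
d = sqrt(3^2 + 4^2 - 2*3*4*cos(105-270)) = 6.9413

6.9413


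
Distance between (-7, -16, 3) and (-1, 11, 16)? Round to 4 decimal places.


d = sqrt((-1--7)^2 + (11--16)^2 + (16-3)^2) = 30.5614

30.5614


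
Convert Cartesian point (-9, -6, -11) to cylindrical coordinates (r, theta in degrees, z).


r = sqrt((-9)^2 + (-6)^2) = 10.8167
theta = atan2(-6, -9) = 213.6901 deg
z = -11

r = 10.8167, theta = 213.6901 deg, z = -11


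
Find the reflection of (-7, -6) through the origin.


Reflection through origin: (x, y) -> (-x, -y)
(-7, -6) -> (7, 6)

(7, 6)


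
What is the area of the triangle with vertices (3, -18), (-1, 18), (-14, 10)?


Area = |x1(y2-y3) + x2(y3-y1) + x3(y1-y2)| / 2
= |3*(18-10) + -1*(10--18) + -14*(-18-18)| / 2
= 250

250


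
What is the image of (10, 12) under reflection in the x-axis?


Reflection across x-axis: (x, y) -> (x, -y)
(10, 12) -> (10, -12)

(10, -12)


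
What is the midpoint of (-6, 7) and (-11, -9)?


Midpoint = ((-6+-11)/2, (7+-9)/2) = (-8.5, -1)

(-8.5, -1)


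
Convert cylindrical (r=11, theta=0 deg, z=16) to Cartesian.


x = 11 * cos(0) = 11
y = 11 * sin(0) = 0
z = 16

(11, 0, 16)


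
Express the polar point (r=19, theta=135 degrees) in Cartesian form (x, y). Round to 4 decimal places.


x = 19 * cos(135) = -13.435
y = 19 * sin(135) = 13.435

(-13.435, 13.435)


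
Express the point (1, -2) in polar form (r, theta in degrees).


r = sqrt(1^2 + (-2)^2) = 2.2361
theta = atan2(-2, 1) = 296.5651 degrees

r = 2.2361, theta = 296.5651 degrees


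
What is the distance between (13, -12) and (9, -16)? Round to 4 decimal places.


d = sqrt((9-13)^2 + (-16--12)^2) = 5.6569

5.6569


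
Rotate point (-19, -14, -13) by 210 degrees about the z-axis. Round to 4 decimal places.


x' = -19*cos(210) - -14*sin(210) = 9.4545
y' = -19*sin(210) + -14*cos(210) = 21.6244
z' = -13

(9.4545, 21.6244, -13)


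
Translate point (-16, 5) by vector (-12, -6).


Translation: (x+dx, y+dy) = (-16+-12, 5+-6) = (-28, -1)

(-28, -1)


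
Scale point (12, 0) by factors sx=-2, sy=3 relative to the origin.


Scaling: (x*sx, y*sy) = (12*-2, 0*3) = (-24, 0)

(-24, 0)


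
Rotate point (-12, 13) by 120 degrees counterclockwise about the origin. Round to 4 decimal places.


x' = -12*cos(120) - 13*sin(120) = -5.2583
y' = -12*sin(120) + 13*cos(120) = -16.8923

(-5.2583, -16.8923)


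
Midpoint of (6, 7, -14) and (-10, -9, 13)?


Midpoint = ((6+-10)/2, (7+-9)/2, (-14+13)/2) = (-2, -1, -0.5)

(-2, -1, -0.5)


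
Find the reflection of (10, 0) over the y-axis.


Reflection across y-axis: (x, y) -> (-x, y)
(10, 0) -> (-10, 0)

(-10, 0)


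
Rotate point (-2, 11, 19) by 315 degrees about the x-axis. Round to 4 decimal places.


x' = -2
y' = 11*cos(315) - 19*sin(315) = 21.2132
z' = 11*sin(315) + 19*cos(315) = 5.6569

(-2, 21.2132, 5.6569)


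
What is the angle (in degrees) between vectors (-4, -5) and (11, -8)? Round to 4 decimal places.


dot = -4*11 + -5*-8 = -4
|u| = 6.4031, |v| = 13.6015
cos(angle) = -0.0459
angle = 92.6324 degrees

92.6324 degrees


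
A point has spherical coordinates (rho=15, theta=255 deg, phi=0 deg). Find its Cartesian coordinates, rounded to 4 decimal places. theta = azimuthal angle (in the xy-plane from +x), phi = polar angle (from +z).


x = 15 * sin(0) * cos(255) = 0
y = 15 * sin(0) * sin(255) = 0
z = 15 * cos(0) = 15

(0, 0, 15)


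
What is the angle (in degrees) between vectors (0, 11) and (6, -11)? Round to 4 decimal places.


dot = 0*6 + 11*-11 = -121
|u| = 11, |v| = 12.53
cos(angle) = -0.8779
angle = 151.3895 degrees

151.3895 degrees


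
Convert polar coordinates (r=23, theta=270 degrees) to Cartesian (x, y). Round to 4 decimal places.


x = 23 * cos(270) = 0
y = 23 * sin(270) = -23

(0, -23)


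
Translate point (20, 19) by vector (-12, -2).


Translation: (x+dx, y+dy) = (20+-12, 19+-2) = (8, 17)

(8, 17)


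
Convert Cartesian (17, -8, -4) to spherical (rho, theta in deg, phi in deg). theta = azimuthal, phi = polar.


rho = sqrt(17^2 + (-8)^2 + (-4)^2) = 19.2094
theta = atan2(-8, 17) = 334.7989 deg
phi = acos(-4/19.2094) = 102.0187 deg

rho = 19.2094, theta = 334.7989 deg, phi = 102.0187 deg


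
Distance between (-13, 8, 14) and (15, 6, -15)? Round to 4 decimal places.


d = sqrt((15--13)^2 + (6-8)^2 + (-15-14)^2) = 40.3609

40.3609


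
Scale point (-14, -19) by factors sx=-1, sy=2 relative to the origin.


Scaling: (x*sx, y*sy) = (-14*-1, -19*2) = (14, -38)

(14, -38)


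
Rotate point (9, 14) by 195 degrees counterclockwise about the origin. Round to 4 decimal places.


x' = 9*cos(195) - 14*sin(195) = -5.0699
y' = 9*sin(195) + 14*cos(195) = -15.8523

(-5.0699, -15.8523)


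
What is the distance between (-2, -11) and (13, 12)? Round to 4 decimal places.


d = sqrt((13--2)^2 + (12--11)^2) = 27.4591

27.4591


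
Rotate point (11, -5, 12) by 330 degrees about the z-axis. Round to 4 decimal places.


x' = 11*cos(330) - -5*sin(330) = 7.0263
y' = 11*sin(330) + -5*cos(330) = -9.8301
z' = 12

(7.0263, -9.8301, 12)


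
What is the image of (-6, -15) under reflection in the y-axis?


Reflection across y-axis: (x, y) -> (-x, y)
(-6, -15) -> (6, -15)

(6, -15)


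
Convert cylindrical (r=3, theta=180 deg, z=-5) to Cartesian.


x = 3 * cos(180) = -3
y = 3 * sin(180) = 0
z = -5

(-3, 0, -5)


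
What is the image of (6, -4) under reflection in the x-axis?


Reflection across x-axis: (x, y) -> (x, -y)
(6, -4) -> (6, 4)

(6, 4)


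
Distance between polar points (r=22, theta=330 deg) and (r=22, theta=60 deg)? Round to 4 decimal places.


d = sqrt(r1^2 + r2^2 - 2*r1*r2*cos(t2-t1))
d = sqrt(22^2 + 22^2 - 2*22*22*cos(60-330)) = 31.1127

31.1127


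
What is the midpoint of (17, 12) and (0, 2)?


Midpoint = ((17+0)/2, (12+2)/2) = (8.5, 7)

(8.5, 7)


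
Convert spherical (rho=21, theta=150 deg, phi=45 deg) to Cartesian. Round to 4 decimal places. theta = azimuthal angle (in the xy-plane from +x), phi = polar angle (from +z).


x = 21 * sin(45) * cos(150) = -12.8598
y = 21 * sin(45) * sin(150) = 7.4246
z = 21 * cos(45) = 14.8492

(-12.8598, 7.4246, 14.8492)


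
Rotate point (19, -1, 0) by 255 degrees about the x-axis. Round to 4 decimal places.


x' = 19
y' = -1*cos(255) - 0*sin(255) = 0.2588
z' = -1*sin(255) + 0*cos(255) = 0.9659

(19, 0.2588, 0.9659)


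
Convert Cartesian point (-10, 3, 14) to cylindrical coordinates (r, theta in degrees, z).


r = sqrt((-10)^2 + 3^2) = 10.4403
theta = atan2(3, -10) = 163.3008 deg
z = 14

r = 10.4403, theta = 163.3008 deg, z = 14


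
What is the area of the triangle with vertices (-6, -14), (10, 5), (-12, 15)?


Area = |x1(y2-y3) + x2(y3-y1) + x3(y1-y2)| / 2
= |-6*(5-15) + 10*(15--14) + -12*(-14-5)| / 2
= 289

289


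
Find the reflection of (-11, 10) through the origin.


Reflection through origin: (x, y) -> (-x, -y)
(-11, 10) -> (11, -10)

(11, -10)


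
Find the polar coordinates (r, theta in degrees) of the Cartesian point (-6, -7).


r = sqrt((-6)^2 + (-7)^2) = 9.2195
theta = atan2(-7, -6) = 229.3987 degrees

r = 9.2195, theta = 229.3987 degrees


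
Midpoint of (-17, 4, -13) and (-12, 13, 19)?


Midpoint = ((-17+-12)/2, (4+13)/2, (-13+19)/2) = (-14.5, 8.5, 3)

(-14.5, 8.5, 3)


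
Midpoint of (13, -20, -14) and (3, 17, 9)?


Midpoint = ((13+3)/2, (-20+17)/2, (-14+9)/2) = (8, -1.5, -2.5)

(8, -1.5, -2.5)


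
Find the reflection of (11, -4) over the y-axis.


Reflection across y-axis: (x, y) -> (-x, y)
(11, -4) -> (-11, -4)

(-11, -4)


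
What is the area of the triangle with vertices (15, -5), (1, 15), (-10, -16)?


Area = |x1(y2-y3) + x2(y3-y1) + x3(y1-y2)| / 2
= |15*(15--16) + 1*(-16--5) + -10*(-5-15)| / 2
= 327

327


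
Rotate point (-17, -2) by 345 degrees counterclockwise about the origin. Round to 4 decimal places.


x' = -17*cos(345) - -2*sin(345) = -16.9384
y' = -17*sin(345) + -2*cos(345) = 2.4681

(-16.9384, 2.4681)


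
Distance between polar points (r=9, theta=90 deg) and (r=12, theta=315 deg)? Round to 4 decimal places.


d = sqrt(r1^2 + r2^2 - 2*r1*r2*cos(t2-t1))
d = sqrt(9^2 + 12^2 - 2*9*12*cos(315-90)) = 19.4354

19.4354


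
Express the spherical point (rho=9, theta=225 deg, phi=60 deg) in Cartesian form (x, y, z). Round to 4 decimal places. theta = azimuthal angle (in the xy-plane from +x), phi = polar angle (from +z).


x = 9 * sin(60) * cos(225) = -5.5114
y = 9 * sin(60) * sin(225) = -5.5114
z = 9 * cos(60) = 4.5

(-5.5114, -5.5114, 4.5)


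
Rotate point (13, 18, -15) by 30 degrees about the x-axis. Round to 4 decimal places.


x' = 13
y' = 18*cos(30) - -15*sin(30) = 23.0885
z' = 18*sin(30) + -15*cos(30) = -3.9904

(13, 23.0885, -3.9904)


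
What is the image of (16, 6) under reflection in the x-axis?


Reflection across x-axis: (x, y) -> (x, -y)
(16, 6) -> (16, -6)

(16, -6)


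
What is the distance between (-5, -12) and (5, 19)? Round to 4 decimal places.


d = sqrt((5--5)^2 + (19--12)^2) = 32.573

32.573


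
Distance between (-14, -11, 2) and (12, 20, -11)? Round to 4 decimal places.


d = sqrt((12--14)^2 + (20--11)^2 + (-11-2)^2) = 42.4971

42.4971


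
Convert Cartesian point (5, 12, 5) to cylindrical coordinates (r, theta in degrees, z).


r = sqrt(5^2 + 12^2) = 13
theta = atan2(12, 5) = 67.3801 deg
z = 5

r = 13, theta = 67.3801 deg, z = 5


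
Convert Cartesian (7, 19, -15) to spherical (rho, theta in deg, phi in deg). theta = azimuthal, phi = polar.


rho = sqrt(7^2 + 19^2 + (-15)^2) = 25.1992
theta = atan2(19, 7) = 69.7751 deg
phi = acos(-15/25.1992) = 126.5309 deg

rho = 25.1992, theta = 69.7751 deg, phi = 126.5309 deg


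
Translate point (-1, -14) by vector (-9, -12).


Translation: (x+dx, y+dy) = (-1+-9, -14+-12) = (-10, -26)

(-10, -26)


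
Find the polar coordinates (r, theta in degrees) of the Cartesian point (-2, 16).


r = sqrt((-2)^2 + 16^2) = 16.1245
theta = atan2(16, -2) = 97.125 degrees

r = 16.1245, theta = 97.125 degrees


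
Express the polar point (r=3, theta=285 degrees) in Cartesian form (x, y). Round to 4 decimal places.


x = 3 * cos(285) = 0.7765
y = 3 * sin(285) = -2.8978

(0.7765, -2.8978)


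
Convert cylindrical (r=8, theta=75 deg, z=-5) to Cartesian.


x = 8 * cos(75) = 2.0706
y = 8 * sin(75) = 7.7274
z = -5

(2.0706, 7.7274, -5)


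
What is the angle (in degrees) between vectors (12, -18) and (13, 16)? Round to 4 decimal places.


dot = 12*13 + -18*16 = -132
|u| = 21.6333, |v| = 20.6155
cos(angle) = -0.296
angle = 107.2161 degrees

107.2161 degrees


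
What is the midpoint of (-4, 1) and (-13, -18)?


Midpoint = ((-4+-13)/2, (1+-18)/2) = (-8.5, -8.5)

(-8.5, -8.5)


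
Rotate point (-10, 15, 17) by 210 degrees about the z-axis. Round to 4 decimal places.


x' = -10*cos(210) - 15*sin(210) = 16.1603
y' = -10*sin(210) + 15*cos(210) = -7.9904
z' = 17

(16.1603, -7.9904, 17)


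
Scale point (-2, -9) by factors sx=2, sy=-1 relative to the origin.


Scaling: (x*sx, y*sy) = (-2*2, -9*-1) = (-4, 9)

(-4, 9)


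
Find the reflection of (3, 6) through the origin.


Reflection through origin: (x, y) -> (-x, -y)
(3, 6) -> (-3, -6)

(-3, -6)


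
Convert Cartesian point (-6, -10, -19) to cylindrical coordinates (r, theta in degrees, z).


r = sqrt((-6)^2 + (-10)^2) = 11.6619
theta = atan2(-10, -6) = 239.0362 deg
z = -19

r = 11.6619, theta = 239.0362 deg, z = -19


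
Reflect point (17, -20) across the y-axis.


Reflection across y-axis: (x, y) -> (-x, y)
(17, -20) -> (-17, -20)

(-17, -20)


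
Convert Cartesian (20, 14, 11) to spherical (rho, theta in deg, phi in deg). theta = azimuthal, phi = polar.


rho = sqrt(20^2 + 14^2 + 11^2) = 26.7769
theta = atan2(14, 20) = 34.992 deg
phi = acos(11/26.7769) = 65.7447 deg

rho = 26.7769, theta = 34.992 deg, phi = 65.7447 deg


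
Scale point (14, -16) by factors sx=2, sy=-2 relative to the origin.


Scaling: (x*sx, y*sy) = (14*2, -16*-2) = (28, 32)

(28, 32)


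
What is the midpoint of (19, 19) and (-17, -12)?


Midpoint = ((19+-17)/2, (19+-12)/2) = (1, 3.5)

(1, 3.5)


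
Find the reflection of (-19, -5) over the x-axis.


Reflection across x-axis: (x, y) -> (x, -y)
(-19, -5) -> (-19, 5)

(-19, 5)


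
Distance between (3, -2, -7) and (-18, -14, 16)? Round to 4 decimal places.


d = sqrt((-18-3)^2 + (-14--2)^2 + (16--7)^2) = 33.3766

33.3766


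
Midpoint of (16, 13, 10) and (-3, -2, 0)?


Midpoint = ((16+-3)/2, (13+-2)/2, (10+0)/2) = (6.5, 5.5, 5)

(6.5, 5.5, 5)


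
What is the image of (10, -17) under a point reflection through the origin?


Reflection through origin: (x, y) -> (-x, -y)
(10, -17) -> (-10, 17)

(-10, 17)


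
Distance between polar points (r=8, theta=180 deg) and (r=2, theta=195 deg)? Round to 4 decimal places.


d = sqrt(r1^2 + r2^2 - 2*r1*r2*cos(t2-t1))
d = sqrt(8^2 + 2^2 - 2*8*2*cos(195-180)) = 6.0902

6.0902


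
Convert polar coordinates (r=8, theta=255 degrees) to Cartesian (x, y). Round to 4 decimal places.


x = 8 * cos(255) = -2.0706
y = 8 * sin(255) = -7.7274

(-2.0706, -7.7274)


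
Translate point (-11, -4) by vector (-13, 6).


Translation: (x+dx, y+dy) = (-11+-13, -4+6) = (-24, 2)

(-24, 2)


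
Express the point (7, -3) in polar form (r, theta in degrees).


r = sqrt(7^2 + (-3)^2) = 7.6158
theta = atan2(-3, 7) = 336.8014 degrees

r = 7.6158, theta = 336.8014 degrees


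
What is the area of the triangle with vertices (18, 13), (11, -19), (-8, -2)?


Area = |x1(y2-y3) + x2(y3-y1) + x3(y1-y2)| / 2
= |18*(-19--2) + 11*(-2-13) + -8*(13--19)| / 2
= 363.5

363.5


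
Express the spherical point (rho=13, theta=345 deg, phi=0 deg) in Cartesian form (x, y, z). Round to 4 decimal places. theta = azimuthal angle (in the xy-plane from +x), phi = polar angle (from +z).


x = 13 * sin(0) * cos(345) = 0
y = 13 * sin(0) * sin(345) = 0
z = 13 * cos(0) = 13

(0, 0, 13)


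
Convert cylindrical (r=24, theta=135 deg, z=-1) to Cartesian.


x = 24 * cos(135) = -16.9706
y = 24 * sin(135) = 16.9706
z = -1

(-16.9706, 16.9706, -1)


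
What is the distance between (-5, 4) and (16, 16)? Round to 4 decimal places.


d = sqrt((16--5)^2 + (16-4)^2) = 24.1868

24.1868


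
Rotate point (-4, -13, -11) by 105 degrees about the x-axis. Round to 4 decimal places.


x' = -4
y' = -13*cos(105) - -11*sin(105) = 13.9898
z' = -13*sin(105) + -11*cos(105) = -9.71

(-4, 13.9898, -9.71)


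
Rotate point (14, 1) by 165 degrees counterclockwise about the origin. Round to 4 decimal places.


x' = 14*cos(165) - 1*sin(165) = -13.7818
y' = 14*sin(165) + 1*cos(165) = 2.6575

(-13.7818, 2.6575)


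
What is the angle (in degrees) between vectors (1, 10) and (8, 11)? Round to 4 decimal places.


dot = 1*8 + 10*11 = 118
|u| = 10.0499, |v| = 13.6015
cos(angle) = 0.8632
angle = 30.3168 degrees

30.3168 degrees


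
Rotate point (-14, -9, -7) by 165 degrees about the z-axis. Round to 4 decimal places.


x' = -14*cos(165) - -9*sin(165) = 15.8523
y' = -14*sin(165) + -9*cos(165) = 5.0699
z' = -7

(15.8523, 5.0699, -7)


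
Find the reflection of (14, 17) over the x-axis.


Reflection across x-axis: (x, y) -> (x, -y)
(14, 17) -> (14, -17)

(14, -17)


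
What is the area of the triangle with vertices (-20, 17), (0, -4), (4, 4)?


Area = |x1(y2-y3) + x2(y3-y1) + x3(y1-y2)| / 2
= |-20*(-4-4) + 0*(4-17) + 4*(17--4)| / 2
= 122

122


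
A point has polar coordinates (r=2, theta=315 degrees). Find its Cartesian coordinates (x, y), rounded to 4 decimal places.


x = 2 * cos(315) = 1.4142
y = 2 * sin(315) = -1.4142

(1.4142, -1.4142)


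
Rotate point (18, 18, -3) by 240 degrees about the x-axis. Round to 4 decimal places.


x' = 18
y' = 18*cos(240) - -3*sin(240) = -11.5981
z' = 18*sin(240) + -3*cos(240) = -14.0885

(18, -11.5981, -14.0885)


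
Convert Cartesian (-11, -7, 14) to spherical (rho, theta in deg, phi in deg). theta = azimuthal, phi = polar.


rho = sqrt((-11)^2 + (-7)^2 + 14^2) = 19.1311
theta = atan2(-7, -11) = 212.4712 deg
phi = acos(14/19.1311) = 42.9632 deg

rho = 19.1311, theta = 212.4712 deg, phi = 42.9632 deg


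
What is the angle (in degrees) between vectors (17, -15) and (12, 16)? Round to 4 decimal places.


dot = 17*12 + -15*16 = -36
|u| = 22.6716, |v| = 20
cos(angle) = -0.0794
angle = 94.5538 degrees

94.5538 degrees


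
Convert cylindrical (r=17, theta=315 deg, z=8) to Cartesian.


x = 17 * cos(315) = 12.0208
y = 17 * sin(315) = -12.0208
z = 8

(12.0208, -12.0208, 8)


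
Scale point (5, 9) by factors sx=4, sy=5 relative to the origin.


Scaling: (x*sx, y*sy) = (5*4, 9*5) = (20, 45)

(20, 45)


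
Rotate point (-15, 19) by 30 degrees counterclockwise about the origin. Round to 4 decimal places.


x' = -15*cos(30) - 19*sin(30) = -22.4904
y' = -15*sin(30) + 19*cos(30) = 8.9545

(-22.4904, 8.9545)


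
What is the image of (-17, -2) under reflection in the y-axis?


Reflection across y-axis: (x, y) -> (-x, y)
(-17, -2) -> (17, -2)

(17, -2)


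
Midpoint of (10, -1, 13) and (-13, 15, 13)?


Midpoint = ((10+-13)/2, (-1+15)/2, (13+13)/2) = (-1.5, 7, 13)

(-1.5, 7, 13)


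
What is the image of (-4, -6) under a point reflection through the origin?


Reflection through origin: (x, y) -> (-x, -y)
(-4, -6) -> (4, 6)

(4, 6)


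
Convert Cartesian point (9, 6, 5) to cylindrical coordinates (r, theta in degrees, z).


r = sqrt(9^2 + 6^2) = 10.8167
theta = atan2(6, 9) = 33.6901 deg
z = 5

r = 10.8167, theta = 33.6901 deg, z = 5


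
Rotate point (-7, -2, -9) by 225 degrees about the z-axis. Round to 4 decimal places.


x' = -7*cos(225) - -2*sin(225) = 3.5355
y' = -7*sin(225) + -2*cos(225) = 6.364
z' = -9

(3.5355, 6.364, -9)


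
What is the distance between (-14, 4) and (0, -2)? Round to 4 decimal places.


d = sqrt((0--14)^2 + (-2-4)^2) = 15.2315

15.2315


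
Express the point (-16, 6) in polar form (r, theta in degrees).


r = sqrt((-16)^2 + 6^2) = 17.088
theta = atan2(6, -16) = 159.444 degrees

r = 17.088, theta = 159.444 degrees


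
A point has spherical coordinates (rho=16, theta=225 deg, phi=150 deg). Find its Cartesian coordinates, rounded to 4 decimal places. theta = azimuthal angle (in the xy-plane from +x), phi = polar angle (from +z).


x = 16 * sin(150) * cos(225) = -5.6569
y = 16 * sin(150) * sin(225) = -5.6569
z = 16 * cos(150) = -13.8564

(-5.6569, -5.6569, -13.8564)


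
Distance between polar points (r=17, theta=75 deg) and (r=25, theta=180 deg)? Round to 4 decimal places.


d = sqrt(r1^2 + r2^2 - 2*r1*r2*cos(t2-t1))
d = sqrt(17^2 + 25^2 - 2*17*25*cos(180-75)) = 33.6749

33.6749


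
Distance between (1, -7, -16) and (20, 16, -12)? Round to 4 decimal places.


d = sqrt((20-1)^2 + (16--7)^2 + (-12--16)^2) = 30.0998

30.0998


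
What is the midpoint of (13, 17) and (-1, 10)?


Midpoint = ((13+-1)/2, (17+10)/2) = (6, 13.5)

(6, 13.5)


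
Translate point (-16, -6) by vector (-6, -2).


Translation: (x+dx, y+dy) = (-16+-6, -6+-2) = (-22, -8)

(-22, -8)


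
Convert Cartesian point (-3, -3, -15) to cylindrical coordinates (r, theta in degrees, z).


r = sqrt((-3)^2 + (-3)^2) = 4.2426
theta = atan2(-3, -3) = 225 deg
z = -15

r = 4.2426, theta = 225 deg, z = -15


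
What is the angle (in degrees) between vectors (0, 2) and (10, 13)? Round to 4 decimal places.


dot = 0*10 + 2*13 = 26
|u| = 2, |v| = 16.4012
cos(angle) = 0.7926
angle = 37.5686 degrees

37.5686 degrees


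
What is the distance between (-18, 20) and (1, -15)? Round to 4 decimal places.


d = sqrt((1--18)^2 + (-15-20)^2) = 39.8246

39.8246


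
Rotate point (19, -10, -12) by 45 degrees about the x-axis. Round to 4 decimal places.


x' = 19
y' = -10*cos(45) - -12*sin(45) = 1.4142
z' = -10*sin(45) + -12*cos(45) = -15.5563

(19, 1.4142, -15.5563)


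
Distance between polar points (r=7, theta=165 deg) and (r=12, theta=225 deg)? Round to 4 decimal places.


d = sqrt(r1^2 + r2^2 - 2*r1*r2*cos(t2-t1))
d = sqrt(7^2 + 12^2 - 2*7*12*cos(225-165)) = 10.4403

10.4403


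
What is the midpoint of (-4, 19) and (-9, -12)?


Midpoint = ((-4+-9)/2, (19+-12)/2) = (-6.5, 3.5)

(-6.5, 3.5)


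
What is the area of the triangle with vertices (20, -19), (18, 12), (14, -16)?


Area = |x1(y2-y3) + x2(y3-y1) + x3(y1-y2)| / 2
= |20*(12--16) + 18*(-16--19) + 14*(-19-12)| / 2
= 90

90


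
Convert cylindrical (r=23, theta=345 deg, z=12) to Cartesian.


x = 23 * cos(345) = 22.2163
y = 23 * sin(345) = -5.9528
z = 12

(22.2163, -5.9528, 12)


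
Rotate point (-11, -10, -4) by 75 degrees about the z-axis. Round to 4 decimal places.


x' = -11*cos(75) - -10*sin(75) = 6.8122
y' = -11*sin(75) + -10*cos(75) = -13.2134
z' = -4

(6.8122, -13.2134, -4)


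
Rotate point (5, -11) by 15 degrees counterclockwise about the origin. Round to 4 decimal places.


x' = 5*cos(15) - -11*sin(15) = 7.6766
y' = 5*sin(15) + -11*cos(15) = -9.3311

(7.6766, -9.3311)


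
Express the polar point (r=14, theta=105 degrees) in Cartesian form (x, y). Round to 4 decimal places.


x = 14 * cos(105) = -3.6235
y = 14 * sin(105) = 13.523

(-3.6235, 13.523)


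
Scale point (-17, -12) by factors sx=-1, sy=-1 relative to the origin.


Scaling: (x*sx, y*sy) = (-17*-1, -12*-1) = (17, 12)

(17, 12)


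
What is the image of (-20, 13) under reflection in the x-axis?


Reflection across x-axis: (x, y) -> (x, -y)
(-20, 13) -> (-20, -13)

(-20, -13)


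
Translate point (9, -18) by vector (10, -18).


Translation: (x+dx, y+dy) = (9+10, -18+-18) = (19, -36)

(19, -36)


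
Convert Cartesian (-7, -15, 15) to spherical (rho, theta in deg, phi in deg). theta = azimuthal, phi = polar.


rho = sqrt((-7)^2 + (-15)^2 + 15^2) = 22.3383
theta = atan2(-15, -7) = 244.9831 deg
phi = acos(15/22.3383) = 47.8177 deg

rho = 22.3383, theta = 244.9831 deg, phi = 47.8177 deg


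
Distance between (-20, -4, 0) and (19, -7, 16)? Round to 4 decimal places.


d = sqrt((19--20)^2 + (-7--4)^2 + (16-0)^2) = 42.2611

42.2611


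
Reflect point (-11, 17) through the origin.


Reflection through origin: (x, y) -> (-x, -y)
(-11, 17) -> (11, -17)

(11, -17)


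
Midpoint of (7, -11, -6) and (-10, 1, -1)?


Midpoint = ((7+-10)/2, (-11+1)/2, (-6+-1)/2) = (-1.5, -5, -3.5)

(-1.5, -5, -3.5)


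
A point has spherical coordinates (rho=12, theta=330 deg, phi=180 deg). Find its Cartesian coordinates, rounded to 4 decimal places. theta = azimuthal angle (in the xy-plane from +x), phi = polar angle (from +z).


x = 12 * sin(180) * cos(330) = 0
y = 12 * sin(180) * sin(330) = 0
z = 12 * cos(180) = -12

(0, 0, -12)


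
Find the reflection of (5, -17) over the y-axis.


Reflection across y-axis: (x, y) -> (-x, y)
(5, -17) -> (-5, -17)

(-5, -17)


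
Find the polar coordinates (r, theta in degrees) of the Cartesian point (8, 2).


r = sqrt(8^2 + 2^2) = 8.2462
theta = atan2(2, 8) = 14.0362 degrees

r = 8.2462, theta = 14.0362 degrees


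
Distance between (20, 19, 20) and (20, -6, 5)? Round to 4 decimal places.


d = sqrt((20-20)^2 + (-6-19)^2 + (5-20)^2) = 29.1548

29.1548


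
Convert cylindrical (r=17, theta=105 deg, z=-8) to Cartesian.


x = 17 * cos(105) = -4.3999
y = 17 * sin(105) = 16.4207
z = -8

(-4.3999, 16.4207, -8)


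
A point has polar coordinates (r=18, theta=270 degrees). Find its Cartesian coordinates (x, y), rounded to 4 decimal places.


x = 18 * cos(270) = 0
y = 18 * sin(270) = -18

(0, -18)


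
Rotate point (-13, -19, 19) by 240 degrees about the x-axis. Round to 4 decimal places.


x' = -13
y' = -19*cos(240) - 19*sin(240) = 25.9545
z' = -19*sin(240) + 19*cos(240) = 6.9545

(-13, 25.9545, 6.9545)


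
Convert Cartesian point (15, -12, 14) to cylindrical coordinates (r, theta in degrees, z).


r = sqrt(15^2 + (-12)^2) = 19.2094
theta = atan2(-12, 15) = 321.3402 deg
z = 14

r = 19.2094, theta = 321.3402 deg, z = 14


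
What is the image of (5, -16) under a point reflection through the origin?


Reflection through origin: (x, y) -> (-x, -y)
(5, -16) -> (-5, 16)

(-5, 16)


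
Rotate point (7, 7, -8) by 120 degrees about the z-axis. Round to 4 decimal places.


x' = 7*cos(120) - 7*sin(120) = -9.5622
y' = 7*sin(120) + 7*cos(120) = 2.5622
z' = -8

(-9.5622, 2.5622, -8)


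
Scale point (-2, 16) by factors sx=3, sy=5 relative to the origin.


Scaling: (x*sx, y*sy) = (-2*3, 16*5) = (-6, 80)

(-6, 80)


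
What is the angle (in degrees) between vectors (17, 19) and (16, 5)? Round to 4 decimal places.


dot = 17*16 + 19*5 = 367
|u| = 25.4951, |v| = 16.7631
cos(angle) = 0.8587
angle = 30.8258 degrees

30.8258 degrees


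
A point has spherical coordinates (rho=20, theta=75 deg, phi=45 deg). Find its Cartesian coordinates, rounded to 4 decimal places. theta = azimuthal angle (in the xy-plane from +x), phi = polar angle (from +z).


x = 20 * sin(45) * cos(75) = 3.6603
y = 20 * sin(45) * sin(75) = 13.6603
z = 20 * cos(45) = 14.1421

(3.6603, 13.6603, 14.1421)


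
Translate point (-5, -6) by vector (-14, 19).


Translation: (x+dx, y+dy) = (-5+-14, -6+19) = (-19, 13)

(-19, 13)


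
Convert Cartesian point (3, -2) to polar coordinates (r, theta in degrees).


r = sqrt(3^2 + (-2)^2) = 3.6056
theta = atan2(-2, 3) = 326.3099 degrees

r = 3.6056, theta = 326.3099 degrees


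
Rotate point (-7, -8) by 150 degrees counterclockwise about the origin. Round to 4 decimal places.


x' = -7*cos(150) - -8*sin(150) = 10.0622
y' = -7*sin(150) + -8*cos(150) = 3.4282

(10.0622, 3.4282)


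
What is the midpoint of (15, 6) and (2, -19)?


Midpoint = ((15+2)/2, (6+-19)/2) = (8.5, -6.5)

(8.5, -6.5)


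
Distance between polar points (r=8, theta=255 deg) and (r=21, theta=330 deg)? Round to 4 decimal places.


d = sqrt(r1^2 + r2^2 - 2*r1*r2*cos(t2-t1))
d = sqrt(8^2 + 21^2 - 2*8*21*cos(330-255)) = 20.4459

20.4459


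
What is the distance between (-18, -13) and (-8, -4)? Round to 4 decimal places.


d = sqrt((-8--18)^2 + (-4--13)^2) = 13.4536

13.4536


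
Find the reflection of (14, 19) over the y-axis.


Reflection across y-axis: (x, y) -> (-x, y)
(14, 19) -> (-14, 19)

(-14, 19)


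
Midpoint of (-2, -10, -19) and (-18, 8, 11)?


Midpoint = ((-2+-18)/2, (-10+8)/2, (-19+11)/2) = (-10, -1, -4)

(-10, -1, -4)


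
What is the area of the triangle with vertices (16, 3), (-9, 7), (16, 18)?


Area = |x1(y2-y3) + x2(y3-y1) + x3(y1-y2)| / 2
= |16*(7-18) + -9*(18-3) + 16*(3-7)| / 2
= 187.5

187.5


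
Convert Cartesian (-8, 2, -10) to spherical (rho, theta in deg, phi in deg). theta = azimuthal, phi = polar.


rho = sqrt((-8)^2 + 2^2 + (-10)^2) = 12.9615
theta = atan2(2, -8) = 165.9638 deg
phi = acos(-10/12.9615) = 140.4903 deg

rho = 12.9615, theta = 165.9638 deg, phi = 140.4903 deg


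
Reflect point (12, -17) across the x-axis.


Reflection across x-axis: (x, y) -> (x, -y)
(12, -17) -> (12, 17)

(12, 17)


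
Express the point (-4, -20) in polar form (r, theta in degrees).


r = sqrt((-4)^2 + (-20)^2) = 20.3961
theta = atan2(-20, -4) = 258.6901 degrees

r = 20.3961, theta = 258.6901 degrees


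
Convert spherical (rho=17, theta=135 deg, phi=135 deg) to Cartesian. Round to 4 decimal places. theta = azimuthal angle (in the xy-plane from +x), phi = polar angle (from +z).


x = 17 * sin(135) * cos(135) = -8.5
y = 17 * sin(135) * sin(135) = 8.5
z = 17 * cos(135) = -12.0208

(-8.5, 8.5, -12.0208)


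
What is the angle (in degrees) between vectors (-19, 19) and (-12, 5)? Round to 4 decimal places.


dot = -19*-12 + 19*5 = 323
|u| = 26.8701, |v| = 13
cos(angle) = 0.9247
angle = 22.3801 degrees

22.3801 degrees


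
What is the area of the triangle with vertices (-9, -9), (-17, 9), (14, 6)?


Area = |x1(y2-y3) + x2(y3-y1) + x3(y1-y2)| / 2
= |-9*(9-6) + -17*(6--9) + 14*(-9-9)| / 2
= 267

267
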